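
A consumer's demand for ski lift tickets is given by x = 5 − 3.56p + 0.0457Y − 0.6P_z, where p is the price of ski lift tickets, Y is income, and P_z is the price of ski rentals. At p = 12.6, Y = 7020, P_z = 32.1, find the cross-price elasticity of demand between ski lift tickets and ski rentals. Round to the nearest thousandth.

-0.074

At the given point, x = 5 − 3.56(12.6) + 0.0457(7020) − 0.6(32.1) = 5 − 44.856 + 320.814 − 19.26 = 261.698.
∂x/∂P_z = −0.6, so E_xy = -0.6·(32.1/261.698) ≈ -0.074.
E_xy < 0: the goods are complements.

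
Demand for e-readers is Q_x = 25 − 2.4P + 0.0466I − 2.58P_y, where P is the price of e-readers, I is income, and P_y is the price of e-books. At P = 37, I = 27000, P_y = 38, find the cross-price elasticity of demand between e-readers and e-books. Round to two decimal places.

At the given point, Q_x = 25 − 2.4(37) + 0.0466(27000) − 2.58(38) = 25 − 88.8 + 1258.2 − 98.04 = 1096.36.
∂Q_x/∂P_y = −2.58, so E_xy = -2.58·(38/1096.36) ≈ -0.09.
E_xy < 0: the goods are complements.

-0.09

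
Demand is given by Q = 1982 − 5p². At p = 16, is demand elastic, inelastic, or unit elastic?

elastic

At p = 16, Q = 702.
dQ/dp = −2·5·p = −160.
Point elasticity E = (dQ/dp)·(p/Q) = -160 × 16/702 ≈ -3.647.
|E| ≈ 3.647 > 1, so demand is elastic.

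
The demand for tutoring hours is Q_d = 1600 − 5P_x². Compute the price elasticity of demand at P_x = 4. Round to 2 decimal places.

At P_x = 4, Q_d = 1520.
dQ_d/dP_x = −2·5·P_x = −40.
Point elasticity E = (dQ_d/dP_x)·(P_x/Q_d) = -40 × 4/1520 ≈ -0.11.
|E| < 1, so demand is inelastic at this price.

-0.11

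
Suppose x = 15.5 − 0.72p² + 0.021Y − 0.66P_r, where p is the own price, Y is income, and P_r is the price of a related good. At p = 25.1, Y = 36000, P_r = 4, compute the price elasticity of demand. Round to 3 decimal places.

Evaluating quantity at (p, Y, P_r) gives x = 15.5 − 0.72(25.1)² + 0.021(36000) − 0.66(4) = 15.5 − 453.6072 + 756 − 2.64 = 315.2528.
∂x/∂p = −2·0.72·p = -36.144, so E_p = -36.144·(25.1/315.2528) ≈ -2.878.
|E_p| > 1: demand is elastic.

-2.878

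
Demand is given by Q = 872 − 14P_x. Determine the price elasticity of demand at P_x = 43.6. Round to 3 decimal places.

At P_x = 43.6, Q = 261.6.
dQ/dP_x = −14.
Point elasticity E = (dQ/dP_x)·(P_x/Q) = -14 × 43.6/261.6 ≈ -2.333.
|E| > 1, so demand is elastic at this price.

-2.333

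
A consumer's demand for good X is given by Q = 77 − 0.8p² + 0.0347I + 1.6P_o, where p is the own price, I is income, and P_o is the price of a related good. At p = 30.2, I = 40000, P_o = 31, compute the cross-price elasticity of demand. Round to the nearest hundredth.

0.06

Substituting, Q = 77 − 0.8(30.2)² + 0.0347(40000) + 1.6(31) = 77 − 729.632 + 1388 + 49.6 = 784.968.
∂Q/∂P_o = +1.6, so E_xy = 1.6·(31/784.968) ≈ 0.06.
E_xy > 0: the goods are substitutes.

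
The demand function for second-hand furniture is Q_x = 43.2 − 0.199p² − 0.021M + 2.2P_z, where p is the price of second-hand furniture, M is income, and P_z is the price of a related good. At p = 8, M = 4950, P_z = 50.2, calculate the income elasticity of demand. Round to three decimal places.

Evaluating quantity at (p, M, P_z) gives Q_x = 43.2 − 0.199(8)² − 0.021(4950) + 2.2(50.2) = 43.2 − 12.736 − 103.95 + 110.44 = 36.954.
∂Q_x/∂M = −0.021, so E_I = -0.021·(4950/36.954) ≈ -2.813.
E_I < 0: inferior good.

-2.813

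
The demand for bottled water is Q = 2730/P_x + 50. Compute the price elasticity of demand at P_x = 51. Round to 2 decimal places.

-0.52

At P_x = 51, Q = 103.5294.
dQ/dP_x = −2730/P_x² = −1.0496.
Point elasticity E = (dQ/dP_x)·(P_x/Q) = -1.0496 × 51/103.5294 ≈ -0.52.
|E| < 1, so demand is inelastic at this price.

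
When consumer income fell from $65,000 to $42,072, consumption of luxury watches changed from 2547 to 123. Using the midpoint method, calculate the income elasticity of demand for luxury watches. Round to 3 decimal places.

%ΔQ = (123 − 2547)/[(2547+123)/2] = -2424/1335 ≈ -1.8157.
%ΔM = (42,072 − 65,000)/[(65,000+42,072)/2] = -22928/53536 ≈ -0.4283.
E_I = %ΔQ/%ΔM ≈ 4.240.
E_I > 1: normal good (luxury).

4.240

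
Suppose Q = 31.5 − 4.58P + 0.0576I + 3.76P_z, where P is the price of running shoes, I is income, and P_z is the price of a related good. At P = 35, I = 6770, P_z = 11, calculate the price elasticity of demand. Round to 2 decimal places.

Substituting, Q = 31.5 − 4.58(35) + 0.0576(6770) + 3.76(11) = 31.5 − 160.3 + 389.952 + 41.36 = 302.512.
∂Q/∂P = −4.58, so E_p = (−4.58)·(35/302.512) ≈ -0.53.
|E_p| < 1: demand is inelastic.

-0.53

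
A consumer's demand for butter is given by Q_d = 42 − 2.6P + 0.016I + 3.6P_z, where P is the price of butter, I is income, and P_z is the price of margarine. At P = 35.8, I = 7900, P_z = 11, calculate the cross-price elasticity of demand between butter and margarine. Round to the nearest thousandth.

First evaluate Q_d: 42 − 2.6(35.8) + 0.016(7900) + 3.6(11) = 42 − 93.08 + 126.4 + 39.6 = 114.92.
∂Q_d/∂P_z = +3.6, so E_xy = 3.6·(11/114.92) ≈ 0.345.
E_xy > 0: the goods are substitutes.

0.345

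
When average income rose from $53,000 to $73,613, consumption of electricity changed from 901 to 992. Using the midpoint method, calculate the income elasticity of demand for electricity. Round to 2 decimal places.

%ΔQ = (992 − 901)/[(901+992)/2] = 91/946.5 ≈ 0.0961.
%ΔM = (73,613 − 53,000)/[(53,000+73,613)/2] = 20613/63306.5 ≈ 0.3256.
E_I = %ΔQ/%ΔM ≈ 0.30.
E_I ∈ (0,1): normal good (necessity).

0.30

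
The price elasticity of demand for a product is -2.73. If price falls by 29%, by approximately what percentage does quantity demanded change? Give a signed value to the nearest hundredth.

%ΔQ ≈ E × %ΔP = (-2.73) × (-29%) = 79.17%.

79.17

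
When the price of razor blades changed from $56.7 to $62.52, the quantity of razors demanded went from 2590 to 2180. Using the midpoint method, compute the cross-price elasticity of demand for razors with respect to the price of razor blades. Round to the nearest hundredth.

%ΔQ_x = (2180 − 2590)/[(2590+2180)/2] = -410/2385 ≈ -0.1719.
%ΔP_y = (62.52 − 56.7)/[(56.7+62.52)/2] ≈ 0.0976.
E_xy = -0.1719/0.0976 ≈ -1.76.
E_xy < 0, so razors and razor blades are complements.

-1.76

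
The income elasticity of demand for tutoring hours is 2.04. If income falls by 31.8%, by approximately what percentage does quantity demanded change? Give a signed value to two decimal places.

%ΔQ ≈ E × %ΔI = (2.04) × (-31.8%) ≈ -64.87%.

-64.87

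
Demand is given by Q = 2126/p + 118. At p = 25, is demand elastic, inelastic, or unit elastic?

At p = 25, Q = 203.04.
dQ/dp = −2126/p² = −3.4016.
Point elasticity E = (dQ/dp)·(p/Q) = -3.4016 × 25/203.04 ≈ -0.419.
|E| ≈ 0.419 < 1, so demand is inelastic.

inelastic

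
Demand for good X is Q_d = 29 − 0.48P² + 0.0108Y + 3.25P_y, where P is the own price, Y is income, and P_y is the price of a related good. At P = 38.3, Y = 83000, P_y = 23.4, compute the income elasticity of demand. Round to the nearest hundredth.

3.01

At the given point, Q_d = 29 − 0.48(38.3)² + 0.0108(83000) + 3.25(23.4) = 29 − 704.1072 + 896.4 + 76.05 = 297.3428.
∂Q_d/∂Y = +0.0108, so E_I = 0.0108·(83000/297.3428) ≈ 3.01.
E_I > 1: normal good (luxury).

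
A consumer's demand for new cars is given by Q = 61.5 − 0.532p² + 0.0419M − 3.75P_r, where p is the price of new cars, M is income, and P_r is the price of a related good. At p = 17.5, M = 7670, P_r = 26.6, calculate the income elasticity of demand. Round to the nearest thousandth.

Substituting, Q = 61.5 − 0.532(17.5)² + 0.0419(7670) − 3.75(26.6) = 61.5 − 162.925 + 321.373 − 99.75 = 120.198.
∂Q/∂M = +0.0419, so E_I = 0.0419·(7670/120.198) ≈ 2.674.
E_I > 1: normal good (luxury).

2.674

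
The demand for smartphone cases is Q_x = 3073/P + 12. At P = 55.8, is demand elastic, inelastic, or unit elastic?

At P = 55.8, Q_x = 67.0717.
dQ_x/dP = −3073/P² = −0.9869.
Point elasticity E = (dQ_x/dP)·(P/Q_x) = -0.9869 × 55.8/67.0717 ≈ -0.821.
|E| ≈ 0.821 < 1, so demand is inelastic.

inelastic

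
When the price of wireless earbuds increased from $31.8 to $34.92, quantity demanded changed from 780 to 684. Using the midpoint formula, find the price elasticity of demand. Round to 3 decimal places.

-1.402

%Δq = (684 − 780)/[(780 + 684)/2] = -96/732 ≈ -0.1311.
%Δp = (34.92 − 31.8)/[(31.8 + 34.92)/2] = 3.12/33.36 ≈ 0.0935.
Arc elasticity E = %Δq/%Δp ≈ -0.1311/0.0935 ≈ -1.402.
|E| > 1: demand is elastic over this range.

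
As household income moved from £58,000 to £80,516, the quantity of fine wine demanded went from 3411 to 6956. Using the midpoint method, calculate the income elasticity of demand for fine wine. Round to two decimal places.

2.10

%ΔQ = (6956 − 3411)/[(3411+6956)/2] = 3545/5183.5 ≈ 0.6839.
%ΔI = (80,516 − 58,000)/[(58,000+80,516)/2] = 22516/69258 ≈ 0.3251.
E_I = %ΔQ/%ΔI ≈ 2.10.
E_I > 1: normal good (luxury).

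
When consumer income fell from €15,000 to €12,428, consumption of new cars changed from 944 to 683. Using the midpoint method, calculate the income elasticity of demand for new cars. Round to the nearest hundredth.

%ΔQ = (683 − 944)/[(944+683)/2] = -261/813.5 ≈ -0.3208.
%ΔY = (12,428 − 15,000)/[(15,000+12,428)/2] = -2572/13714 ≈ -0.1875.
E_I = %ΔQ/%ΔY ≈ 1.71.
E_I > 1: normal good (luxury).

1.71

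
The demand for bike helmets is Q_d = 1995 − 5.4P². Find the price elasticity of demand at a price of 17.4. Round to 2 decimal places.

At P = 17.4, Q_d = 360.096.
dQ_d/dP = −2·5.4·P = −187.92.
Point elasticity E = (dQ_d/dP)·(P/Q_d) = -187.92 × 17.4/360.096 ≈ -9.08.
|E| > 1, so demand is elastic at this price.

-9.08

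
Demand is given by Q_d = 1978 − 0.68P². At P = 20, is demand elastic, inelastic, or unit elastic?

inelastic

At P = 20, Q_d = 1706.
dQ_d/dP = −2·0.68·P = −27.2.
Point elasticity E = (dQ_d/dP)·(P/Q_d) = -27.2 × 20/1706 ≈ -0.319.
|E| ≈ 0.319 < 1, so demand is inelastic.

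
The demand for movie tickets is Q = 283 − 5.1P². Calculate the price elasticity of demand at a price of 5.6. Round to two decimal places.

At P = 5.6, Q = 123.064.
dQ/dP = −2·5.1·P = −57.12.
Point elasticity E = (dQ/dP)·(P/Q) = -57.12 × 5.6/123.064 ≈ -2.60.
|E| > 1, so demand is elastic at this price.

-2.60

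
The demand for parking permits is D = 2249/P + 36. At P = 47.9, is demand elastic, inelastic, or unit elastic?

inelastic

At P = 47.9, D = 82.952.
dD/dP = −2249/P² = −0.9802.
Point elasticity E = (dD/dP)·(P/D) = -0.9802 × 47.9/82.952 ≈ -0.566.
|E| ≈ 0.566 < 1, so demand is inelastic.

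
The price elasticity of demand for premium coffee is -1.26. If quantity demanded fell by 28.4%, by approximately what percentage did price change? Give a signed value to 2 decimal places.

%ΔQ ≈ E × %ΔP ⇒ %ΔP = %ΔQ / E = (-28.4%)/(-1.26) ≈ 22.54%.

22.54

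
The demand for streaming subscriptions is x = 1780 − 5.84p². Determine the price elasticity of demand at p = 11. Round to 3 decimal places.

-1.317

At p = 11, x = 1073.36.
dx/dp = −2·5.84·p = −128.48.
Point elasticity E = (dx/dp)·(p/x) = -128.48 × 11/1073.36 ≈ -1.317.
|E| > 1, so demand is elastic at this price.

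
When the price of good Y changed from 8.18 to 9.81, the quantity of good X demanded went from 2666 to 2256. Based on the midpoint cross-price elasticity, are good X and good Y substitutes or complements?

complements

%ΔQ_x = (2256 − 2666)/[(2666+2256)/2] = -410/2461 ≈ -0.1666.
%ΔP_y = (9.81 − 8.18)/[(8.18+9.81)/2] ≈ 0.1812.
E_xy = -0.1666/0.1812 ≈ -0.919.
E_xy < 0, so the goods are complements.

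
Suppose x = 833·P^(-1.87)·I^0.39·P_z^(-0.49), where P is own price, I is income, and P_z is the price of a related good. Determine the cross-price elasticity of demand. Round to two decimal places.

For a Cobb–Douglas (constant-elasticity) form x = A·P_z^α·…, the elasticity with respect to P_z equals the exponent α at every point.
Here the exponent on P_z is -0.49, so the cross-price elasticity of demand is -0.49.

-0.49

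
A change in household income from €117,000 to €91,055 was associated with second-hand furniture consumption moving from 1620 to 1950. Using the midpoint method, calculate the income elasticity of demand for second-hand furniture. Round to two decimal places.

%ΔQ = (1950 − 1620)/[(1620+1950)/2] = 330/1785 ≈ 0.1849.
%ΔY = (91,055 − 117,000)/[(117,000+91,055)/2] = -25945/104027.5 ≈ -0.2494.
E_I = %ΔQ/%ΔY ≈ -0.74.
E_I < 0: inferior good.

-0.74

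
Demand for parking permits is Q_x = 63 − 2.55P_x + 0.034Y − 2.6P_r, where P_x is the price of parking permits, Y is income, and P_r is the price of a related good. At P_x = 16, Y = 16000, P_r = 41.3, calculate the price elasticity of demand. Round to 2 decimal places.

First evaluate Q_x: 63 − 2.55(16) + 0.034(16000) − 2.6(41.3) = 63 − 40.8 + 544 − 107.38 = 458.82.
∂Q_x/∂P_x = −2.55, so E_p = (−2.55)·(16/458.82) ≈ -0.09.
|E_p| < 1: demand is inelastic.

-0.09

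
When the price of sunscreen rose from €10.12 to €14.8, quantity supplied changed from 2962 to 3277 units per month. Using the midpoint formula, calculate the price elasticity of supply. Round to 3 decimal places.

0.269

%ΔQ = (3277 − 2962)/[(2962 + 3277)/2] = 315/3119.5 ≈ 0.1010.
%ΔP = (14.8 − 10.12)/[(10.12 + 14.8)/2] = 4.68/12.46 ≈ 0.3756.
Arc elasticity E = %ΔQ/%ΔP ≈ 0.1010/0.3756 ≈ 0.269.
|E| < 1: supply is inelastic over this range.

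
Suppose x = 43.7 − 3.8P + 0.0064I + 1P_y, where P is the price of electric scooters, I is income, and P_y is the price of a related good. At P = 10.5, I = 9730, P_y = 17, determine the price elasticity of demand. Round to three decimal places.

x = 43.7 − 3.8(10.5) + 0.0064(9730) + 1(17) = 43.7 − 39.9 + 62.272 + 17 = 83.072.
∂x/∂P = −3.8, so E_p = (−3.8)·(10.5/83.072) ≈ -0.480.
|E_p| < 1: demand is inelastic.

-0.480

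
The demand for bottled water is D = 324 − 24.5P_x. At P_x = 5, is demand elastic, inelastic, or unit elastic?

At P_x = 5, D = 201.5.
dD/dP_x = −24.5.
Point elasticity E = (dD/dP_x)·(P_x/D) = -24.5 × 5/201.5 ≈ -0.608.
|E| ≈ 0.608 < 1, so demand is inelastic.

inelastic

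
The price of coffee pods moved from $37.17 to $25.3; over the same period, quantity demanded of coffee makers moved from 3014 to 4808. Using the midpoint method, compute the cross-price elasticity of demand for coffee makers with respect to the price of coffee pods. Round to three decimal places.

%ΔQ_x = (4808 − 3014)/[(3014+4808)/2] = 1794/3911 ≈ 0.4587.
%ΔP_y = (25.3 − 37.17)/[(37.17+25.3)/2] ≈ -0.3800.
E_xy = 0.4587/-0.3800 ≈ -1.207.
E_xy < 0, so coffee makers and coffee pods are complements.

-1.207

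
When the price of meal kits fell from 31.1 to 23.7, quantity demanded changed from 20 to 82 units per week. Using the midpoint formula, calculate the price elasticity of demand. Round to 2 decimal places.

%Δq = (82 − 20)/[(20 + 82)/2] = 62/51 ≈ 1.2157.
%ΔP = (23.7 − 31.1)/[(31.1 + 23.7)/2] = -7.4/27.4 ≈ -0.2701.
Arc elasticity E = %Δq/%ΔP ≈ 1.2157/-0.2701 ≈ -4.50.
|E| > 1: demand is elastic over this range.

-4.50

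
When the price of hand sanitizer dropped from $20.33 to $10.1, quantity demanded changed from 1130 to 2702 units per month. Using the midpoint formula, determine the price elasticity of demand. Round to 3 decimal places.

%ΔQ = (2702 − 1130)/[(1130 + 2702)/2] = 1572/1916 ≈ 0.8205.
%ΔP = (10.1 − 20.33)/[(20.33 + 10.1)/2] = -10.23/15.215 ≈ -0.6724.
Arc elasticity E = %ΔQ/%ΔP ≈ 0.8205/-0.6724 ≈ -1.220.
|E| > 1: demand is elastic over this range.

-1.220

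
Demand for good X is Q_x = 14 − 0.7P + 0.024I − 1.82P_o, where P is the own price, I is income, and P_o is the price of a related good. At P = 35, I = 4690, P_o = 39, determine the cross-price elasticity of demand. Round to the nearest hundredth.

Substituting, Q_x = 14 − 0.7(35) + 0.024(4690) − 1.82(39) = 14 − 24.5 + 112.56 − 70.98 = 31.08.
∂Q_x/∂P_o = −1.82, so E_xy = -1.82·(39/31.08) ≈ -2.28.
E_xy < 0: the goods are complements.

-2.28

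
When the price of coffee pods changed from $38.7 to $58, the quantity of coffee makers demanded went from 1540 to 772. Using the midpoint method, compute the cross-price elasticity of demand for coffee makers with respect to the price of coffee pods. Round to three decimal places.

-1.664

%ΔQ_x = (772 − 1540)/[(1540+772)/2] = -768/1156 ≈ -0.6644.
%ΔP_y = (58 − 38.7)/[(38.7+58)/2] ≈ 0.3992.
E_xy = -0.6644/0.3992 ≈ -1.664.
E_xy < 0, so coffee makers and coffee pods are complements.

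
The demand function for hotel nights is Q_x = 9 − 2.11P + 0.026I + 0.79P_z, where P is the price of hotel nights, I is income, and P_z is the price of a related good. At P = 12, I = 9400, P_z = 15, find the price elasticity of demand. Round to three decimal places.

First evaluate Q_x: 9 − 2.11(12) + 0.026(9400) + 0.79(15) = 9 − 25.32 + 244.4 + 11.85 = 239.93.
∂Q_x/∂P = −2.11, so E_p = (−2.11)·(12/239.93) ≈ -0.106.
|E_p| < 1: demand is inelastic.

-0.106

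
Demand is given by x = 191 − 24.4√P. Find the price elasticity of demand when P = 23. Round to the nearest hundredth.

-0.79

At P = 23, x = 73.9817.
dx/dP = −24.4/(2√P) = −24.4/(2·4.7958).
Point elasticity E = (dx/dP)·(P/x) = -2.5439 × 23/73.9817 ≈ -0.79.
|E| < 1, so demand is inelastic at this price.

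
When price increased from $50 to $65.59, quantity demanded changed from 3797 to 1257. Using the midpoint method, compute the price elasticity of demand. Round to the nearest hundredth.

-3.73

%ΔQ = (1257 − 3797)/[(3797 + 1257)/2] = -2540/2527 ≈ -1.0051.
%ΔP = (65.59 − 50)/[(50 + 65.59)/2] = 15.59/57.795 ≈ 0.2697.
Arc elasticity E = %ΔQ/%ΔP ≈ -1.0051/0.2697 ≈ -3.73.
|E| > 1: demand is elastic over this range.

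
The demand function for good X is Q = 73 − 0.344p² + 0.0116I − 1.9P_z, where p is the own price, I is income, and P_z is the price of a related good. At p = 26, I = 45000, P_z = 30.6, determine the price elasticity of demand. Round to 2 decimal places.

-1.53

Q = 73 − 0.344(26)² + 0.0116(45000) − 1.9(30.6) = 73 − 232.544 + 522 − 58.14 = 304.316.
∂Q/∂p = −2·0.344·p = -17.888, so E_p = -17.888·(26/304.316) ≈ -1.53.
|E_p| > 1: demand is elastic.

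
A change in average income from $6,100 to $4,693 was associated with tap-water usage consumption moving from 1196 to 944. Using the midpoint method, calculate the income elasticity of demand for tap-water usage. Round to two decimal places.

0.90

%ΔQ = (944 − 1196)/[(1196+944)/2] = -252/1070 ≈ -0.2355.
%ΔY = (4,693 − 6,100)/[(6,100+4,693)/2] = -1407/5396.5 ≈ -0.2607.
E_I = %ΔQ/%ΔY ≈ 0.90.
E_I ∈ (0,1): normal good (necessity).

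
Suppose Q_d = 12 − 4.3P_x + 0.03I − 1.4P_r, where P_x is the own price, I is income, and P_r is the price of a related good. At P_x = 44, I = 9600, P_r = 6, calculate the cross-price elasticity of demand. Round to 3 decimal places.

Q_d = 12 − 4.3(44) + 0.03(9600) − 1.4(6) = 12 − 189.2 + 288 − 8.4 = 102.4.
∂Q_d/∂P_r = −1.4, so E_xy = -1.4·(6/102.4) ≈ -0.082.
E_xy < 0: the goods are complements.

-0.082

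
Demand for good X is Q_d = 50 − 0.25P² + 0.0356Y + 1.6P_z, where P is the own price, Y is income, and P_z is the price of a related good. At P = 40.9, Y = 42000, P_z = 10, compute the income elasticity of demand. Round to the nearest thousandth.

1.308

First evaluate Q_d: 50 − 0.25(40.9)² + 0.0356(42000) + 1.6(10) = 50 − 418.2025 + 1495.2 + 16 = 1142.9975.
∂Q_d/∂Y = +0.0356, so E_I = 0.0356·(42000/1142.9975) ≈ 1.308.
E_I > 1: normal good (luxury).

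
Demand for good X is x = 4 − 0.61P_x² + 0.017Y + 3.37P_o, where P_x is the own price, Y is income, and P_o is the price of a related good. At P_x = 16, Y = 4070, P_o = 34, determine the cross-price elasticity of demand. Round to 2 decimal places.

Evaluating quantity at (P_x, Y, P_o) gives x = 4 − 0.61(16)² + 0.017(4070) + 3.37(34) = 4 − 156.16 + 69.19 + 114.58 = 31.61.
∂x/∂P_o = +3.37, so E_xy = 3.37·(34/31.61) ≈ 3.62.
E_xy > 0: the goods are substitutes.

3.62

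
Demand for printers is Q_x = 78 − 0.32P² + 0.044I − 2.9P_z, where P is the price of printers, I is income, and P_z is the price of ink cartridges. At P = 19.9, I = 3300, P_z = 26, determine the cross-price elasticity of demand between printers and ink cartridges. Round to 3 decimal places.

-3.577

First evaluate Q_x: 78 − 0.32(19.9)² + 0.044(3300) − 2.9(26) = 78 − 126.7232 + 145.2 − 75.4 = 21.0768.
∂Q_x/∂P_z = −2.9, so E_xy = -2.9·(26/21.0768) ≈ -3.577.
E_xy < 0: the goods are complements.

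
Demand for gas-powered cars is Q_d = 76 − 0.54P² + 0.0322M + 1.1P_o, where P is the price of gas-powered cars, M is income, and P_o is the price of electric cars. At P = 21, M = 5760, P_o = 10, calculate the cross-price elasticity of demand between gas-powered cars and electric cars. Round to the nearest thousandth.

0.320

At the given point, Q_d = 76 − 0.54(21)² + 0.0322(5760) + 1.1(10) = 76 − 238.14 + 185.472 + 11 = 34.332.
∂Q_d/∂P_o = +1.1, so E_xy = 1.1·(10/34.332) ≈ 0.320.
E_xy > 0: the goods are substitutes.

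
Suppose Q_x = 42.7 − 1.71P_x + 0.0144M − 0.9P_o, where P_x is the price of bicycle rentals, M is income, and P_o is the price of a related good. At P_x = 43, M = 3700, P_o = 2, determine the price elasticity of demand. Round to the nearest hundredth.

-3.56

First evaluate Q_x: 42.7 − 1.71(43) + 0.0144(3700) − 0.9(2) = 42.7 − 73.53 + 53.28 − 1.8 = 20.65.
∂Q_x/∂P_x = −1.71, so E_p = (−1.71)·(43/20.65) ≈ -3.56.
|E_p| > 1: demand is elastic.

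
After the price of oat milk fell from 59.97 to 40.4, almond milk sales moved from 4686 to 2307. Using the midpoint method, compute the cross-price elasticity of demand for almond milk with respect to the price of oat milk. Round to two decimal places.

%ΔQ_x = (2307 − 4686)/[(4686+2307)/2] = -2379/3496.5 ≈ -0.6804.
%ΔP_y = (40.4 − 59.97)/[(59.97+40.4)/2] ≈ -0.3900.
E_xy = -0.6804/-0.3900 ≈ 1.74.
E_xy > 0, so almond milk and oat milk are substitutes.

1.74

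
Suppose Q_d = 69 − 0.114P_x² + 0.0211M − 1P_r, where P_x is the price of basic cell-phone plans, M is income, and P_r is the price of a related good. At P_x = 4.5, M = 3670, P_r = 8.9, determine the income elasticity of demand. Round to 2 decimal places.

Substituting, Q_d = 69 − 0.114(4.5)² + 0.0211(3670) − 1(8.9) = 69 − 2.3085 + 77.437 − 8.9 = 135.2285.
∂Q_d/∂M = +0.0211, so E_I = 0.0211·(3670/135.2285) ≈ 0.57.
E_I ∈ (0,1): normal good (necessity).

0.57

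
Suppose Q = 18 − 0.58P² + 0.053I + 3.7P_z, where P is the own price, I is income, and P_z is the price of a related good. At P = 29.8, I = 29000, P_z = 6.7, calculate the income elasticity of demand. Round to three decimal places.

1.444

Evaluating quantity at (P, I, P_z) gives Q = 18 − 0.58(29.8)² + 0.053(29000) + 3.7(6.7) = 18 − 515.0632 + 1537 + 24.79 = 1064.7268.
∂Q/∂I = +0.053, so E_I = 0.053·(29000/1064.7268) ≈ 1.444.
E_I > 1: normal good (luxury).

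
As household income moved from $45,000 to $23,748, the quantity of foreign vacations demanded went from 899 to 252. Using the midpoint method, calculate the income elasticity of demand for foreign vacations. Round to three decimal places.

1.818

%ΔQ = (252 − 899)/[(899+252)/2] = -647/575.5 ≈ -1.1242.
%ΔI = (23,748 − 45,000)/[(45,000+23,748)/2] = -21252/34374 ≈ -0.6183.
E_I = %ΔQ/%ΔI ≈ 1.818.
E_I > 1: normal good (luxury).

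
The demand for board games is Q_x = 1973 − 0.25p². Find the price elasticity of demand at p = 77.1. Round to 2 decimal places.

-6.10

At p = 77.1, Q_x = 486.8975.
dQ_x/dp = −2·0.25·p = −38.55.
Point elasticity E = (dQ_x/dp)·(p/Q_x) = -38.55 × 77.1/486.8975 ≈ -6.10.
|E| > 1, so demand is elastic at this price.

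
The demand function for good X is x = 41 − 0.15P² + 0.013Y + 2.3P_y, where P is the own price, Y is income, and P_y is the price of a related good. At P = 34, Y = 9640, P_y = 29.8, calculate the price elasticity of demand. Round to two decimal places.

x = 41 − 0.15(34)² + 0.013(9640) + 2.3(29.8) = 41 − 173.4 + 125.32 + 68.54 = 61.46.
∂x/∂P = −2·0.15·P = -10.2, so E_p = -10.2·(34/61.46) ≈ -5.64.
|E_p| > 1: demand is elastic.

-5.64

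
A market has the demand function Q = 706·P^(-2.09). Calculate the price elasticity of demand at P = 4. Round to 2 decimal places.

For a Cobb–Douglas (constant-elasticity) form Q = A·P^α·…, the elasticity with respect to P equals the exponent α at every point.
Here the exponent on P is -2.09, so the price elasticity of demand is -2.09.

-2.09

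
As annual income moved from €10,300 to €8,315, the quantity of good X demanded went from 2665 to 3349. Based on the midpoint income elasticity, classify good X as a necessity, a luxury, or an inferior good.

%ΔQ = (3349 − 2665)/[(2665+3349)/2] = 684/3007 ≈ 0.2275.
%ΔI = (8,315 − 10,300)/[(10,300+8,315)/2] = -1985/9307.5 ≈ -0.2133.
E_I = %ΔQ/%ΔI ≈ -1.067.
E_I < 0: inferior good.

inferior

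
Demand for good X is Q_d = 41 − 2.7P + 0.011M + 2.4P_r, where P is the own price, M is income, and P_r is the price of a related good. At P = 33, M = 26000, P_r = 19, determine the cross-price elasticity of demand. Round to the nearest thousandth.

0.161

Q_d = 41 − 2.7(33) + 0.011(26000) + 2.4(19) = 41 − 89.1 + 286 + 45.6 = 283.5.
∂Q_d/∂P_r = +2.4, so E_xy = 2.4·(19/283.5) ≈ 0.161.
E_xy > 0: the goods are substitutes.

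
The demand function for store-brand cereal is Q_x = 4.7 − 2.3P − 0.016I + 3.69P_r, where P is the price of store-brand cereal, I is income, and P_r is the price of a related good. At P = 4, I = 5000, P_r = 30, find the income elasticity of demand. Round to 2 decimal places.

-3.05

At the given point, Q_x = 4.7 − 2.3(4) − 0.016(5000) + 3.69(30) = 4.7 − 9.2 − 80 + 110.7 = 26.2.
∂Q_x/∂I = −0.016, so E_I = -0.016·(5000/26.2) ≈ -3.05.
E_I < 0: inferior good.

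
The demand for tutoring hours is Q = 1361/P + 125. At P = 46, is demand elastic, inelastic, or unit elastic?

inelastic

At P = 46, Q = 154.587.
dQ/dP = −1361/P² = −0.6432.
Point elasticity E = (dQ/dP)·(P/Q) = -0.6432 × 46/154.587 ≈ -0.191.
|E| ≈ 0.191 < 1, so demand is inelastic.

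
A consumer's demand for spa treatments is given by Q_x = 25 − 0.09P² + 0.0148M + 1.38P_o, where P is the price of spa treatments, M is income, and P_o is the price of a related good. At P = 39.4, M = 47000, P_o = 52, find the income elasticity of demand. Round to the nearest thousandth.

At the given point, Q_x = 25 − 0.09(39.4)² + 0.0148(47000) + 1.38(52) = 25 − 139.7124 + 695.6 + 71.76 = 652.6476.
∂Q_x/∂M = +0.0148, so E_I = 0.0148·(47000/652.6476) ≈ 1.066.
E_I > 1: normal good (luxury).

1.066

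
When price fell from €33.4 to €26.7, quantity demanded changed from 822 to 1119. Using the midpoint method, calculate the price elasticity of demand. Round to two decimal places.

%ΔQ = (1119 − 822)/[(822 + 1119)/2] = 297/970.5 ≈ 0.3060.
%Δp = (26.7 − 33.4)/[(33.4 + 26.7)/2] = -6.7/30.05 ≈ -0.2230.
Arc elasticity E = %ΔQ/%Δp ≈ 0.3060/-0.2230 ≈ -1.37.
|E| > 1: demand is elastic over this range.

-1.37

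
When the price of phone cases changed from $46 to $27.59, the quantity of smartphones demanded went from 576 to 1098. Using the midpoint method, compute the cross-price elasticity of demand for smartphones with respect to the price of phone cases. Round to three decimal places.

-1.246

%ΔQ_x = (1098 − 576)/[(576+1098)/2] = 522/837 ≈ 0.6237.
%ΔP_y = (27.59 − 46)/[(46+27.59)/2] ≈ -0.5003.
E_xy = 0.6237/-0.5003 ≈ -1.246.
E_xy < 0, so smartphones and phone cases are complements.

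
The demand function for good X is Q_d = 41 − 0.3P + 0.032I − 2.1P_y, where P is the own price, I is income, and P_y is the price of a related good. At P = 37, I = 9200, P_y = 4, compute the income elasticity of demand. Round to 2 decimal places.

0.93

At the given point, Q_d = 41 − 0.3(37) + 0.032(9200) − 2.1(4) = 41 − 11.1 + 294.4 − 8.4 = 315.9.
∂Q_d/∂I = +0.032, so E_I = 0.032·(9200/315.9) ≈ 0.93.
E_I ∈ (0,1): normal good (necessity).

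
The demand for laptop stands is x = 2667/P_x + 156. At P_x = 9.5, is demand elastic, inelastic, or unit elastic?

At P_x = 9.5, x = 436.7368.
dx/dP_x = −2667/P_x² = −29.5512.
Point elasticity E = (dx/dP_x)·(P_x/x) = -29.5512 × 9.5/436.7368 ≈ -0.643.
|E| ≈ 0.643 < 1, so demand is inelastic.

inelastic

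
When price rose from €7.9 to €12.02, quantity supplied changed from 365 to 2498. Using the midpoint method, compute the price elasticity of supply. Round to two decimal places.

3.60

%Δq = (2498 − 365)/[(365 + 2498)/2] = 2133/1431.5 ≈ 1.4900.
%ΔP = (12.02 − 7.9)/[(7.9 + 12.02)/2] = 4.12/9.96 ≈ 0.4137.
Arc elasticity E = %Δq/%ΔP ≈ 1.4900/0.4137 ≈ 3.60.
|E| > 1: supply is elastic over this range.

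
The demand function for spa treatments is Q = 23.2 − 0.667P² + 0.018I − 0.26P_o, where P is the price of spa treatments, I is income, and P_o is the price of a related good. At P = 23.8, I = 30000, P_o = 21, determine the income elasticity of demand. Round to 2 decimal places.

3.00

At the given point, Q = 23.2 − 0.667(23.8)² + 0.018(30000) − 0.26(21) = 23.2 − 377.8155 + 540 − 5.46 = 179.9245.
∂Q/∂I = +0.018, so E_I = 0.018·(30000/179.9245) ≈ 3.00.
E_I > 1: normal good (luxury).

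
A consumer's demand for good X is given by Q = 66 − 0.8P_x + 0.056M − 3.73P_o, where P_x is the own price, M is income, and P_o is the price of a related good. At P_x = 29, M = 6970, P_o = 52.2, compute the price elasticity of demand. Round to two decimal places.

First evaluate Q: 66 − 0.8(29) + 0.056(6970) − 3.73(52.2) = 66 − 23.2 + 390.32 − 194.706 = 238.414.
∂Q/∂P_x = −0.8, so E_p = (−0.8)·(29/238.414) ≈ -0.10.
|E_p| < 1: demand is inelastic.

-0.10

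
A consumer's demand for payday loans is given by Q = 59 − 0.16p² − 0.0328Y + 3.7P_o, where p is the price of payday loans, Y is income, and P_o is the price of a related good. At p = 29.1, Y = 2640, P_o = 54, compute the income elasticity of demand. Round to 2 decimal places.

Q = 59 − 0.16(29.1)² − 0.0328(2640) + 3.7(54) = 59 − 135.4896 − 86.592 + 199.8 = 36.7184.
∂Q/∂Y = −0.0328, so E_I = -0.0328·(2640/36.7184) ≈ -2.36.
E_I < 0: inferior good.

-2.36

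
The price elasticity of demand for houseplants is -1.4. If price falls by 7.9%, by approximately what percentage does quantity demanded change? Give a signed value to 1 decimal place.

11.1

%ΔQ ≈ E × %ΔP = (-1.4) × (-7.9%) ≈ 11.1%.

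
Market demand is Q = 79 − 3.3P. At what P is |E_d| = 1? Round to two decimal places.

For linear demand Q = a − bP, E = −bP/(a − bP). |E| = 1 ⇒ bP = a − bP ⇒ P = a/(2b).
P = 79/(2·3.3) ≈ 11.97.

11.97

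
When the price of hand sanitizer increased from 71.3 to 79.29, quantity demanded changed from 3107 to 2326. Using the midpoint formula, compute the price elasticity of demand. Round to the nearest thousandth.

-2.709

%ΔQ = (2326 − 3107)/[(3107 + 2326)/2] = -781/2716.5 ≈ -0.2875.
%Δp = (79.29 − 71.3)/[(71.3 + 79.29)/2] = 7.99/75.295 ≈ 0.1061.
Arc elasticity E = %ΔQ/%Δp ≈ -0.2875/0.1061 ≈ -2.709.
|E| > 1: demand is elastic over this range.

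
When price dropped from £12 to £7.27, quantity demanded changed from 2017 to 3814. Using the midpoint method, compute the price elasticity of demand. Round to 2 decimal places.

%ΔQ = (3814 − 2017)/[(2017 + 3814)/2] = 1797/2915.5 ≈ 0.6164.
%Δp = (7.27 − 12)/[(12 + 7.27)/2] = -4.73/9.635 ≈ -0.4909.
Arc elasticity E = %ΔQ/%Δp ≈ 0.6164/-0.4909 ≈ -1.26.
|E| > 1: demand is elastic over this range.

-1.26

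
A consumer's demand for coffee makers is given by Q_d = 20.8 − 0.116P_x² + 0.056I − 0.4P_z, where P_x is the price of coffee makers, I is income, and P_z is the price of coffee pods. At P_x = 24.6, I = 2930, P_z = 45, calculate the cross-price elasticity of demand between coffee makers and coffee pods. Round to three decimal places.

At the given point, Q_d = 20.8 − 0.116(24.6)² + 0.056(2930) − 0.4(45) = 20.8 − 70.1986 + 164.08 − 18 = 96.6814.
∂Q_d/∂P_z = −0.4, so E_xy = -0.4·(45/96.6814) ≈ -0.186.
E_xy < 0: the goods are complements.

-0.186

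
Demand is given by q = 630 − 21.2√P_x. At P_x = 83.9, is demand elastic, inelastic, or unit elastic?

inelastic

At P_x = 83.9, q = 435.8145.
dq/dP_x = −21.2/(2√P_x) = −21.2/(2·9.1597).
Point elasticity E = (dq/dP_x)·(P_x/q) = -1.1572 × 83.9/435.8145 ≈ -0.223.
|E| ≈ 0.223 < 1, so demand is inelastic.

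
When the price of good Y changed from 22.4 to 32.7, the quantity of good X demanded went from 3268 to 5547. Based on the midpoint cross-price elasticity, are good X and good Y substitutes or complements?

%ΔQ_x = (5547 − 3268)/[(3268+5547)/2] = 2279/4407.5 ≈ 0.5171.
%ΔP_y = (32.7 − 22.4)/[(22.4+32.7)/2] ≈ 0.3739.
E_xy = 0.5171/0.3739 ≈ 1.383.
E_xy > 0, so the goods are substitutes.

substitutes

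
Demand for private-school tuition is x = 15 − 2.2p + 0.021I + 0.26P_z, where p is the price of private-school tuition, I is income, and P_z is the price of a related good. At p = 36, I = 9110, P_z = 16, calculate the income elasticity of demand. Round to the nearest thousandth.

1.457

Substituting, x = 15 − 2.2(36) + 0.021(9110) + 0.26(16) = 15 − 79.2 + 191.31 + 4.16 = 131.27.
∂x/∂I = +0.021, so E_I = 0.021·(9110/131.27) ≈ 1.457.
E_I > 1: normal good (luxury).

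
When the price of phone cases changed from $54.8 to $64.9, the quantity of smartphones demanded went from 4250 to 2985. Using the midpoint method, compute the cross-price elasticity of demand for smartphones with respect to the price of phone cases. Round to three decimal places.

%ΔQ_x = (2985 − 4250)/[(4250+2985)/2] = -1265/3617.5 ≈ -0.3497.
%ΔP_y = (64.9 − 54.8)/[(54.8+64.9)/2] ≈ 0.1688.
E_xy = -0.3497/0.1688 ≈ -2.072.
E_xy < 0, so smartphones and phone cases are complements.

-2.072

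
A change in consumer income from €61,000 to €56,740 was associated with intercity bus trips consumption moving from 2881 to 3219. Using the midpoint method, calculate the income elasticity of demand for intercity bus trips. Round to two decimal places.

%ΔQ = (3219 − 2881)/[(2881+3219)/2] = 338/3050 ≈ 0.1108.
%ΔM = (56,740 − 61,000)/[(61,000+56,740)/2] = -4260/58870 ≈ -0.0724.
E_I = %ΔQ/%ΔM ≈ -1.53.
E_I < 0: inferior good.

-1.53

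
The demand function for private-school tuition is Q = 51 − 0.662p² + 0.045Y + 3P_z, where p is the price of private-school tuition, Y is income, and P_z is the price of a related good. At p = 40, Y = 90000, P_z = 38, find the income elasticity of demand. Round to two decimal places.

1.28

At the given point, Q = 51 − 0.662(40)² + 0.045(90000) + 3(38) = 51 − 1059.2 + 4050 + 114 = 3155.8.
∂Q/∂Y = +0.045, so E_I = 0.045·(90000/3155.8) ≈ 1.28.
E_I > 1: normal good (luxury).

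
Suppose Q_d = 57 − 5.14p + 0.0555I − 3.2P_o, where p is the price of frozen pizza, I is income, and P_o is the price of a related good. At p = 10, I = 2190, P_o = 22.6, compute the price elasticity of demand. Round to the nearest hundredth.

-0.94

Evaluating quantity at (p, I, P_o) gives Q_d = 57 − 5.14(10) + 0.0555(2190) − 3.2(22.6) = 57 − 51.4 + 121.545 − 72.32 = 54.825.
∂Q_d/∂p = −5.14, so E_p = (−5.14)·(10/54.825) ≈ -0.94.
|E_p| < 1: demand is inelastic.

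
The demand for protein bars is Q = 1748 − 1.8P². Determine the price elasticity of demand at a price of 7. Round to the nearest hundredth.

-0.11

At P = 7, Q = 1659.8.
dQ/dP = −2·1.8·P = −25.2.
Point elasticity E = (dQ/dP)·(P/Q) = -25.2 × 7/1659.8 ≈ -0.11.
|E| < 1, so demand is inelastic at this price.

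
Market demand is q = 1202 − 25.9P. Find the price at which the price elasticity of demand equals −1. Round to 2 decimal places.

23.20

For linear demand q = a − bP, E = −bP/(a − bP). |E| = 1 ⇒ bP = a − bP ⇒ P = a/(2b).
P = 1202/(2·25.9) ≈ 23.20.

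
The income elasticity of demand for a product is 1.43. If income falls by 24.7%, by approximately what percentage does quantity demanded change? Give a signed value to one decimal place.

%ΔQ ≈ E × %ΔI = (1.43) × (-24.7%) ≈ -35.3%.

-35.3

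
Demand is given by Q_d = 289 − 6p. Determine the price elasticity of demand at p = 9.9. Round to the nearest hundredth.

At p = 9.9, Q_d = 229.6.
dQ_d/dp = −6.
Point elasticity E = (dQ_d/dp)·(p/Q_d) = -6 × 9.9/229.6 ≈ -0.26.
|E| < 1, so demand is inelastic at this price.

-0.26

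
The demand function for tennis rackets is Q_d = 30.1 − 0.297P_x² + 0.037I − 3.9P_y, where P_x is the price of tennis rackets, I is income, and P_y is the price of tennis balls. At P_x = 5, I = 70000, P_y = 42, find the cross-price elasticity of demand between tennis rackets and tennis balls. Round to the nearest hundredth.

-0.07

At the given point, Q_d = 30.1 − 0.297(5)² + 0.037(70000) − 3.9(42) = 30.1 − 7.425 + 2590 − 163.8 = 2448.875.
∂Q_d/∂P_y = −3.9, so E_xy = -3.9·(42/2448.875) ≈ -0.07.
E_xy < 0: the goods are complements.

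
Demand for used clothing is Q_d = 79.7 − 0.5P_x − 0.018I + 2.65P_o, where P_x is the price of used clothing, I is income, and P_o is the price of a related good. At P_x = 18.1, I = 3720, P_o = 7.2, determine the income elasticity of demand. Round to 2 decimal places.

Q_d = 79.7 − 0.5(18.1) − 0.018(3720) + 2.65(7.2) = 79.7 − 9.05 − 66.96 + 19.08 = 22.77.
∂Q_d/∂I = −0.018, so E_I = -0.018·(3720/22.77) ≈ -2.94.
E_I < 0: inferior good.

-2.94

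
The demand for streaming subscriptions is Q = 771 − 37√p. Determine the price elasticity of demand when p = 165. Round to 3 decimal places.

-0.804

At p = 165, Q = 295.7264.
dQ/dp = −37/(2√p) = −37/(2·12.8452).
Point elasticity E = (dQ/dp)·(p/Q) = -1.4402 × 165/295.7264 ≈ -0.804.
|E| < 1, so demand is inelastic at this price.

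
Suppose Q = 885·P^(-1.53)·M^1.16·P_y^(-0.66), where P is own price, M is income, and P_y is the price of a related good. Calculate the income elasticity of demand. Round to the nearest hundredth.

For a Cobb–Douglas (constant-elasticity) form Q = A·M^α·…, the elasticity with respect to M equals the exponent α at every point.
Here the exponent on M is 1.16, so the income elasticity of demand is 1.16.

1.16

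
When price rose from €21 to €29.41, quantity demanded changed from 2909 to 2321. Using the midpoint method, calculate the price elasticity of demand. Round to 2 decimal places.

-0.67

%Δq = (2321 − 2909)/[(2909 + 2321)/2] = -588/2615 ≈ -0.2249.
%Δp = (29.41 − 21)/[(21 + 29.41)/2] = 8.41/25.205 ≈ 0.3337.
Arc elasticity E = %Δq/%Δp ≈ -0.2249/0.3337 ≈ -0.67.
|E| < 1: demand is inelastic over this range.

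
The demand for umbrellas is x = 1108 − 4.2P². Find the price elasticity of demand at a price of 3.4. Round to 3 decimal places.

At P = 3.4, x = 1059.448.
dx/dP = −2·4.2·P = −28.56.
Point elasticity E = (dx/dP)·(P/x) = -28.56 × 3.4/1059.448 ≈ -0.092.
|E| < 1, so demand is inelastic at this price.

-0.092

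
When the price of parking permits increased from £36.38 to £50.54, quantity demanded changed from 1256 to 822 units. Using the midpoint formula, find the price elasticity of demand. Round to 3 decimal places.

%Δq = (822 − 1256)/[(1256 + 822)/2] = -434/1039 ≈ -0.4177.
%ΔP = (50.54 − 36.38)/[(36.38 + 50.54)/2] = 14.16/43.46 ≈ 0.3258.
Arc elasticity E = %Δq/%ΔP ≈ -0.4177/0.3258 ≈ -1.282.
|E| > 1: demand is elastic over this range.

-1.282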